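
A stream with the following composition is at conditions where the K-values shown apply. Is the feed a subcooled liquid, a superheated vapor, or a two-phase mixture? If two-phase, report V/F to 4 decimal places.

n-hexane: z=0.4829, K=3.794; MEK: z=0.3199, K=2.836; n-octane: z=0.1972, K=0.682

superheated vapor

ΣzᵢKᵢ = 2.8738; Σzᵢ/Kᵢ = 0.5292.
Since Σzᵢ/Kᵢ < 1 the mixture is above its dew point — single vapor phase.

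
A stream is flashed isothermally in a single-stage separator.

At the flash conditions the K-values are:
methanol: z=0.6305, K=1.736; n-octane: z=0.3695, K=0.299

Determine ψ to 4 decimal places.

ψ = 0.3974

Material balance + equilibrium reduce to Σ zᵢ(Kᵢ−1)/(1+ψ(Kᵢ−1)) = 0.
g(0) = ΣzᵢKᵢ − 1 = 0.2050 and g(1) = 1 − Σzᵢ/Kᵢ = -0.5990, so a root lies in (0, 1).
Binary case is linear: z₁(K₁−1)(1+ψ(K₂−1)) + z₂(K₂−1)(1+ψ(K₁−1)) = 0
⇒ ψ = [z₁(K₁−1)+z₂(K₂−1)] / [−(K₁−1)(K₂−1)] = 0.20503/0.51594 = 0.3974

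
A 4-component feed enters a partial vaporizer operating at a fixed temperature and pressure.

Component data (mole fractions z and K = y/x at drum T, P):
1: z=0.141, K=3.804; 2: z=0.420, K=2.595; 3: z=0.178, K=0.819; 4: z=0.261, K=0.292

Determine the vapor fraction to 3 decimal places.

Material balance + equilibrium reduce to Σ zᵢ(Kᵢ−1)/(1+ψ(Kᵢ−1)) = 0.
g(0) = ΣzᵢKᵢ − 1 = 0.848 and g(1) = 1 − Σzᵢ/Kᵢ = -0.310, so a root lies in (0, 1).
Newton–Raphson from ψ = 0.5:
  ψ = 0.500: g = 0.2158, g' = -0.843 → ψ = 0.756
  ψ = 0.756: g = -0.0044, g' = -0.947 → ψ = 0.751
Converged at ψ = 0.751.

ψ = 0.751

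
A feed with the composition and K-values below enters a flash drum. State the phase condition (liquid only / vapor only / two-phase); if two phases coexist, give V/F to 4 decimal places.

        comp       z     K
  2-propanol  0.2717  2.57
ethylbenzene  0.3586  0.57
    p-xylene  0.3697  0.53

ΣzᵢKᵢ = 1.0986; Σzᵢ/Kᵢ = 1.4324.
Both exceed 1, so a two-phase solution exists.
Material balance + equilibrium reduce to Σ zᵢ(Kᵢ−1)/(1+ψ(Kᵢ−1)) = 0.
Newton iteration, ψ⁰ = 0.3:
  ψ = 0.3000: g = -0.08933, g' = -0.5076 → ψ = 0.1240
  ψ = 0.1240: g = 0.00966, g' = -0.6353 → ψ = 0.1392
  ψ = 0.1392: g = 0.00012, g' = -0.6195 → ψ = 0.1394
Converged at ψ = 0.1394.

two-phase, V/F = 0.1394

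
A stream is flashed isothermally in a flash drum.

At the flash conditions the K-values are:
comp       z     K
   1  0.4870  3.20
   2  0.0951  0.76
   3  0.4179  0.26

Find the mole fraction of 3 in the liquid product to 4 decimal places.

Let ψ = V/F and solve Σ zᵢ(Kᵢ−1)/(1+ψ(Kᵢ−1)) = 0.
g(0) = ΣzᵢKᵢ − 1 = 0.7393 and g(1) = 1 − Σzᵢ/Kᵢ = -0.8846, so a root lies in (0, 1).
Newton iteration, ψ⁰ = 0.46:
  ψ = 0.4600: g = 0.03801, g' = -1.1152 → ψ = 0.4941
Converged at ψ = 0.4941.
Compositions from xᵢ = zᵢ/(1+ψ(Kᵢ−1)), yᵢ = Kᵢxᵢ:
  1: x = 0.2334, y = 0.7467
  2: x = 0.1079, y = 0.0820
  3: x = 0.6588, y = 0.1713

x_3 = 0.6588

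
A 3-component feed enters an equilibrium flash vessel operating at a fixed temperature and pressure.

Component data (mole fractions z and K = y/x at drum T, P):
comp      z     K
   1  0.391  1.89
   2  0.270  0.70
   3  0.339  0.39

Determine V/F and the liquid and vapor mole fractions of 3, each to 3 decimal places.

Newton iteration, V/F⁰ = 0.47:
  V/F = 0.470: g = -0.1388, g' = -0.435 → V/F = 0.151
  V/F = 0.151: g = -0.0057, g' = -0.420 → V/F = 0.137
Converged at V/F = 0.137.
Compositions from xᵢ = zᵢ/(1+V/F(Kᵢ−1)), yᵢ = Kᵢxᵢ:
  1: x = 0.348, y = 0.659
  2: x = 0.282, y = 0.197
  3: x = 0.370, y = 0.144

V/F = 0.137, x_3 = 0.370, y_3 = 0.144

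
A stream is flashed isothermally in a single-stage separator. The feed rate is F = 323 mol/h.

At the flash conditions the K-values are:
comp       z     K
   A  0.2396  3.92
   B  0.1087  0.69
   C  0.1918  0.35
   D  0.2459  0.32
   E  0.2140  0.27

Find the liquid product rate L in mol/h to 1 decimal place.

L = 285.4 mol/h

Material balance + equilibrium reduce to Σ zᵢ(Kᵢ−1)/(1+V/F(Kᵢ−1)) = 0.
Feasibility: ΣzᵢKᵢ = 1.2178, Σzᵢ/Kᵢ = 2.3277 — both > 1, two phases present.
Iterate (Newton) starting at V/F = 0.5:
  V/F = 0.5000: g = -0.43954, g' = -1.0739 → V/F = 0.0907
  V/F = 0.0907: g = 0.04046, g' = -1.6394 → V/F = 0.1154
  V/F = 0.1154: g = 0.00154, g' = -1.5188 → V/F = 0.1164
Converged at V/F = 0.1164.
Then V = V/F·F = 0.1164·323 = 37.6 mol/h and L = F − V = 285.4 mol/h.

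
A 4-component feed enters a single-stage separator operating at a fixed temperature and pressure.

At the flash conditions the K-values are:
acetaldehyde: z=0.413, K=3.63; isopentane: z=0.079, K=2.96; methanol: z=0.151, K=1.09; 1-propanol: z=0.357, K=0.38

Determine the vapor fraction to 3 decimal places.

Iterate (Newton) starting at ψ = 0.5:
  ψ = 0.500: g = 0.2396, g' = -0.900 → ψ = 0.766
  ψ = 0.766: g = 0.0131, g' = -0.862 → ψ = 0.782
  ψ = 0.782: g = -0.0001, g' = -0.871 → ψ = 0.781
Converged at ψ = 0.781.

ψ = 0.781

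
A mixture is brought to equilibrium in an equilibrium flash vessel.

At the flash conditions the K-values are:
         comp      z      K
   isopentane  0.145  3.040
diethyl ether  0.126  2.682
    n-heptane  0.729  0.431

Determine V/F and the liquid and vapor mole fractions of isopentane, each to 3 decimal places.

V/F = 0.087, x_isopentane = 0.123, y_isopentane = 0.375

Newton iteration, V/F⁰ = 0.64:
  V/F = 0.640: g = -0.4220, g' = -0.780 → V/F = 0.099
  V/F = 0.099: g = -0.0117, g' = -0.945 → V/F = 0.087
Converged at V/F = 0.087.
Compositions from xᵢ = zᵢ/(1+V/F(Kᵢ−1)), yᵢ = Kᵢxᵢ:
  isopentane: x = 0.123, y = 0.375
  diethyl ether: x = 0.110, y = 0.295
  n-heptane: x = 0.767, y = 0.330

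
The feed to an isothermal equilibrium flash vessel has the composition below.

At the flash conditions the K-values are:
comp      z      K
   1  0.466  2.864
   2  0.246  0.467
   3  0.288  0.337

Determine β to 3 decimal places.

β = 0.483

Let β = V/F and solve Σ zᵢ(Kᵢ−1)/(1+β(Kᵢ−1)) = 0.
Check two-phase: ΣzᵢKᵢ = 1.547 > 1 and Σzᵢ/Kᵢ = 1.544 > 1, so g(0) = 0.547 > 0 and g(1) = -0.544 < 0.
Iterate (Newton) starting at β = 0.54:
  β = 0.540: g = -0.0486, g' = -0.847 → β = 0.483
Converged at β = 0.483.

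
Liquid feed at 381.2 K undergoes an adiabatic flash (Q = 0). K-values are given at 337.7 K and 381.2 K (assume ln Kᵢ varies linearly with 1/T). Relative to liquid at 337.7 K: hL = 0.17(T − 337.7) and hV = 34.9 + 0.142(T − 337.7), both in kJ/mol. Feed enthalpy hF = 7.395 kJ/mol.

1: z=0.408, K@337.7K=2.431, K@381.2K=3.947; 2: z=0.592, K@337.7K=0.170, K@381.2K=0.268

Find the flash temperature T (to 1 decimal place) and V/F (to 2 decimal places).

Adiabatic flash: solve Rachford–Rice at each trial T, then check hF = ψ·hV(T) + (1−ψ)·hL(T).
  T = 337.7 K: K = (2.431, 0.170), RR gives ψ = 0.078, H_out = 2.718 kJ/mol
  T = 381.2 K: K = (3.947, 0.268), RR gives ψ = 0.356, H_out = 19.402 kJ/mol
  T = 359.4 K: K = (3.142, 0.216), RR gives ψ = 0.244, H_out = 12.062 kJ/mol
  T = 348.5 K: K = (2.773, 0.192), RR gives ψ = 0.171, H_out = 7.762 kJ/mol
  T = 343.1 K: K = (2.599, 0.181), RR gives ψ = 0.128, H_out = 5.364 kJ/mol
  T = 345.8 K: K = (2.685, 0.187), RR gives ψ = 0.150, H_out = 6.590 kJ/mol
  T = 347.1 K: K = (2.727, 0.189), RR gives ψ = 0.161, H_out = 7.161 kJ/mol
Linear interpolation between T = 347.1 (H_out = 7.161) and T = 348.5 (H_out = 7.762) on hF = 7.395 gives T ≈ 347.6 K, at which ψ = 0.16.

T = 347.6 K, V/F = 0.16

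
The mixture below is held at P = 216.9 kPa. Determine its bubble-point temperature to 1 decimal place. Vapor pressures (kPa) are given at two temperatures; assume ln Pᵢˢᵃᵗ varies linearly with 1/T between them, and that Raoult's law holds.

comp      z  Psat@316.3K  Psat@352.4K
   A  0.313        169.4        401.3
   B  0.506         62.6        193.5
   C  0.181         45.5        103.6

Bubble-point temperature: ΣzᵢPᵢˢᵃᵗ(T) = P. Interpolate ln Pᵢˢᵃᵗ = aᵢ + bᵢ/T.
  T = 316.3 K: ΣzᵢPᵢˢᵃᵗ = 92.93 kPa
  T = 352.4 K: ΣzᵢPᵢˢᵃᵗ = 242.27 kPa
  T = 334.4 K: ΣzᵢPᵢˢᵃᵗ = 153.85 kPa
  T = 343.4 K: ΣzᵢPᵢˢᵃᵗ = 194.12 kPa
  T = 347.9 K: ΣzᵢPᵢˢᵃᵗ = 217.15 kPa
  T = 345.6 K: ΣzᵢPᵢˢᵃᵗ = 205.13 kPa
Interpolating between 345.6 K and 347.9 K gives T ≈ 347.9 K.

T = 347.9 K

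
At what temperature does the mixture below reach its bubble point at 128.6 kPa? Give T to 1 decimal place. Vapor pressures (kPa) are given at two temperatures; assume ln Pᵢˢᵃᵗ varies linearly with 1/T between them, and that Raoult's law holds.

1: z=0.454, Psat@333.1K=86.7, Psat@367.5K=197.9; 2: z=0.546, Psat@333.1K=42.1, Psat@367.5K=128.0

Bubble-point temperature: ΣzᵢPᵢˢᵃᵗ(T) = P. Interpolate ln Pᵢˢᵃᵗ = aᵢ + bᵢ/T.
  T = 333.1 K: ΣzᵢPᵢˢᵃᵗ = 62.35 kPa
  T = 367.5 K: ΣzᵢPᵢˢᵃᵗ = 159.73 kPa
  T = 350.3 K: ΣzᵢPᵢˢᵃᵗ = 101.88 kPa
  T = 358.9 K: ΣzᵢPᵢˢᵃᵗ = 128.18 kPa
  T = 363.2 K: ΣzᵢPᵢˢᵃᵗ = 143.26 kPa
  T = 361.0 K: ΣzᵢPᵢˢᵃᵗ = 135.38 kPa
Interpolating between 358.9 K and 361.0 K gives T ≈ 359.0 K.

T = 359.0 K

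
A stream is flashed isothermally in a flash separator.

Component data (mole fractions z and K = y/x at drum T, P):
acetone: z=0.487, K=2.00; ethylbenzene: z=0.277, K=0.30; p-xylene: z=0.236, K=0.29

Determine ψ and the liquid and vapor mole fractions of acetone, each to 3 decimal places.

Rachford–Rice: g(ψ) = Σ zᵢ(Kᵢ−1)/(1+ψ(Kᵢ−1)) = 0.
Feasibility: ΣzᵢKᵢ = 1.126, Σzᵢ/Kᵢ = 1.981 — both > 1, two phases present.
Newton iteration, ψ⁰ = 0.5:
  ψ = 0.500: g = -0.2334, g' = -0.824 → ψ = 0.217
  ψ = 0.217: g = -0.0263, g' = -0.684 → ψ = 0.178
Converged at ψ = 0.178.
Compositions from xᵢ = zᵢ/(1+ψ(Kᵢ−1)), yᵢ = Kᵢxᵢ:
  acetone: x = 0.413, y = 0.827
  ethylbenzene: x = 0.316, y = 0.095
  p-xylene: x = 0.270, y = 0.078

ψ = 0.178, x_acetone = 0.413, y_acetone = 0.827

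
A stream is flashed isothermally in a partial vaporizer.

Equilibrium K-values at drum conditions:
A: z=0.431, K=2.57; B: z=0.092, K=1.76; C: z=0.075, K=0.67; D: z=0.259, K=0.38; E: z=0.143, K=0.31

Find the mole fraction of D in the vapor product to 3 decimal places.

y_D = 0.146

Iterate (Newton) starting at ψ = 0.5:
  ψ = 0.500: g = 0.0167, g' = -0.741 → ψ = 0.523
Converged at ψ = 0.523.
Compositions from xᵢ = zᵢ/(1+ψ(Kᵢ−1)), yᵢ = Kᵢxᵢ:
  A: x = 0.237, y = 0.608
  B: x = 0.066, y = 0.116
  C: x = 0.091, y = 0.061
  D: x = 0.383, y = 0.146
  E: x = 0.224, y = 0.069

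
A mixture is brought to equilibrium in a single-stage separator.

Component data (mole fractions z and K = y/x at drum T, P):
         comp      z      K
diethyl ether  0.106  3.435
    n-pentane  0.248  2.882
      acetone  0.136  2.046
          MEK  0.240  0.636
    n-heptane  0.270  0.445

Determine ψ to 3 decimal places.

ψ = 0.729

Newton–Raphson from ψ = 0.67:
  ψ = 0.670: g = 0.0341, g' = -0.580 → ψ = 0.729
Converged at ψ = 0.729.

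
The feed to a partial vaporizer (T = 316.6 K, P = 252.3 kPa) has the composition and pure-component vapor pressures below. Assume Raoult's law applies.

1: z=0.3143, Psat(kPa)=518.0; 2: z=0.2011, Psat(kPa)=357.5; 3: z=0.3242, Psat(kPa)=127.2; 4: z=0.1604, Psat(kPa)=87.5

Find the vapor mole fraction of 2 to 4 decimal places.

Raoult's law: Kᵢ = Pᵢˢᵃᵗ/P = Pᵢˢᵃᵗ/252.3.
  K_1 = 518.0/252.3 = 2.053111, K_2 = 357.5/252.3 = 1.416964, K_3 = 127.2/252.3 = 0.504162, K_4 = 87.5/252.3 = 0.346809
Iterate (Newton) starting at ψ = 0.69:
  ψ = 0.6900: g = -0.17827, g' = -0.5490 → ψ = 0.3653
  ψ = 0.3653: g = -0.02210, g' = -0.4450 → ψ = 0.3156
  ψ = 0.3156: g = -0.00003, g' = -0.4443 → ψ = 0.3155
Converged at ψ = 0.3155.
Compositions from xᵢ = zᵢ/(1+ψ(Kᵢ−1)), yᵢ = Kᵢxᵢ:
  1: x = 0.2359, y = 0.4843
  2: x = 0.1777, y = 0.2518
  3: x = 0.3843, y = 0.1938
  4: x = 0.2020, y = 0.0701

y_2 = 0.2518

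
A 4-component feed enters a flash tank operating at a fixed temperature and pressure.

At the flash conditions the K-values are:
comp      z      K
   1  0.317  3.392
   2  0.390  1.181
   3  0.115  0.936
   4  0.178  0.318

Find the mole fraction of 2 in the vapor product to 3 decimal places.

y_2 = 0.398

Material balance + equilibrium reduce to Σ zᵢ(Kᵢ−1)/(1+V/F(Kᵢ−1)) = 0.
Feasibility: ΣzᵢKᵢ = 1.700, Σzᵢ/Kᵢ = 1.106 — both > 1, two phases present.
Newton–Raphson from V/F = 0.64:
  V/F = 0.640: g = 0.1398, g' = -0.555 → V/F = 0.892
  V/F = 0.892: g = -0.0150, g' = -0.734 → V/F = 0.872
  V/F = 0.872: g = -0.0003, g' = -0.704 → V/F = 0.871
Converged at V/F = 0.871.
Compositions from xᵢ = zᵢ/(1+V/F(Kᵢ−1)), yᵢ = Kᵢxᵢ:
  1: x = 0.103, y = 0.349
  2: x = 0.337, y = 0.398
  3: x = 0.122, y = 0.114
  4: x = 0.439, y = 0.139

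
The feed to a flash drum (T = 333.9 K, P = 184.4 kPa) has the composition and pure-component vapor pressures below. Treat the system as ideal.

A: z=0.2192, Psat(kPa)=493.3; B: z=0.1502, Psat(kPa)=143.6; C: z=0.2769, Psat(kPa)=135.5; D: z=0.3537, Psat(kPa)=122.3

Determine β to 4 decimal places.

β = 0.2902

Raoult's law: Kᵢ = Pᵢˢᵃᵗ/P = Pᵢˢᵃᵗ/184.4.
  K_A = 493.3/184.4 = 2.675163, K_B = 143.6/184.4 = 0.778742, K_C = 135.5/184.4 = 0.734816, K_D = 122.3/184.4 = 0.663232
Rachford–Rice: g(β) = Σ zᵢ(Kᵢ−1)/(1+β(Kᵢ−1)) = 0.
Feasibility: ΣzᵢKᵢ = 1.1414, Σzᵢ/Kᵢ = 1.1849 — both > 1, two phases present.
Newton–Raphson from β = 0.5:
  β = 0.5000: g = -0.06543, g' = -0.2753 → β = 0.2624
  β = 0.2624: g = 0.01022, g' = -0.3759 → β = 0.2896
  β = 0.2896: g = 0.00023, g' = -0.3594 → β = 0.2902
Converged at β = 0.2902.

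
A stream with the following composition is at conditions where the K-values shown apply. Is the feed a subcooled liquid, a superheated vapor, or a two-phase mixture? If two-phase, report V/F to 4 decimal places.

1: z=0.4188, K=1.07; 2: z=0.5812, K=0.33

subcooled liquid

ΣzᵢKᵢ = 0.6399; Σzᵢ/Kᵢ = 2.1526.
Since ΣzᵢKᵢ < 1 the mixture is below its bubble point — single liquid phase.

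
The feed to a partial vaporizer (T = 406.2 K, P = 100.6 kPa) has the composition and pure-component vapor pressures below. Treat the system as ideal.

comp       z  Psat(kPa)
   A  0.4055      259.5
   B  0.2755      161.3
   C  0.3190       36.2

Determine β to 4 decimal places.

Raoult's law: Kᵢ = Pᵢˢᵃᵗ/P = Pᵢˢᵃᵗ/100.6.
  K_A = 259.5/100.6 = 2.579523, K_B = 161.3/100.6 = 1.603380, K_C = 36.2/100.6 = 0.359841
Newton–Raphson from β = 0.5:
  β = 0.5000: g = 0.18523, g' = -0.6578 → β = 0.7816
  β = 0.7816: g = -0.00910, g' = -0.7725 → β = 0.7698
  β = 0.7698: g = -0.00007, g' = -0.7610 → β = 0.7697
Converged at β = 0.7697.

β = 0.7697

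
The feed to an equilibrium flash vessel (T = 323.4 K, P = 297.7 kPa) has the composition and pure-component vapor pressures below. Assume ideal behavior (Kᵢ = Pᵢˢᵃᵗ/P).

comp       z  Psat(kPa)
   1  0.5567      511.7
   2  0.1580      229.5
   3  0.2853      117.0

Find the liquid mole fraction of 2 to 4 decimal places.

x_2 = 0.1790

Raoult's law: Kᵢ = Pᵢˢᵃᵗ/P = Pᵢˢᵃᵗ/297.7.
  K_1 = 511.7/297.7 = 1.718844, K_2 = 229.5/297.7 = 0.770910, K_3 = 117.0/297.7 = 0.393013
Material balance + equilibrium reduce to Σ zᵢ(Kᵢ−1)/(1+V/F(Kᵢ−1)) = 0.
g(0) = ΣzᵢKᵢ − 1 = 0.1908 and g(1) = 1 − Σzᵢ/Kᵢ = -0.2548, so a root lies in (0, 1).
Iterate (Newton) starting at V/F = 0.57:
  V/F = 0.5700: g = -0.02255, g' = -0.4015 → V/F = 0.5138
  V/F = 0.5138: g = -0.00045, g' = -0.3861 → V/F = 0.5127
Converged at V/F = 0.5127.
Compositions from xᵢ = zᵢ/(1+V/F(Kᵢ−1)), yᵢ = Kᵢxᵢ:
  1: x = 0.4068, y = 0.6992
  2: x = 0.1790, y = 0.1380
  3: x = 0.4142, y = 0.1628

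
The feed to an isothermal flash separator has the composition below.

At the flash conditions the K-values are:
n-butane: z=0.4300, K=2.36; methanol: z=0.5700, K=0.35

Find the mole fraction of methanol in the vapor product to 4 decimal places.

y_methanol = 0.2368

Let ψ = V/F and solve Σ zᵢ(Kᵢ−1)/(1+ψ(Kᵢ−1)) = 0.
g(0) = ΣzᵢKᵢ − 1 = 0.2143 and g(1) = 1 − Σzᵢ/Kᵢ = -0.8108, so a root lies in (0, 1).
Binary case is linear: z₁(K₁−1)(1+ψ(K₂−1)) + z₂(K₂−1)(1+ψ(K₁−1)) = 0
⇒ ψ = [z₁(K₁−1)+z₂(K₂−1)] / [−(K₁−1)(K₂−1)] = 0.21430/0.88400 = 0.2424
Compositions from xᵢ = zᵢ/(1+ψ(Kᵢ−1)), yᵢ = Kᵢxᵢ:
  n-butane: x = 0.3234, y = 0.7632
  methanol: x = 0.6766, y = 0.2368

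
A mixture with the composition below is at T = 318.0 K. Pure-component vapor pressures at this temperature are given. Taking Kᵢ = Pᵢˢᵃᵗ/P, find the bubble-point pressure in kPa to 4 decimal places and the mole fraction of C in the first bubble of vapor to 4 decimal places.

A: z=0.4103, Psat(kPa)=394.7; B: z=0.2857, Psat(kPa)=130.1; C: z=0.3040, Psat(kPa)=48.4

At the bubble point ψ → 0, so ΣzᵢKᵢ = 1 with Kᵢ = Pᵢˢᵃᵗ/P ⇒ P = ΣzᵢPᵢˢᵃᵗ.
P = 0.4103·394.7 + 0.2857·130.1 + 0.3040·48.4 = 213.8286 kPa
yᵢ = zᵢPᵢˢᵃᵗ/P ⇒ y_C = 0.3040·48.4/213.8286 = 0.0688

Pbub = 213.8286 kPa, y_C = 0.0688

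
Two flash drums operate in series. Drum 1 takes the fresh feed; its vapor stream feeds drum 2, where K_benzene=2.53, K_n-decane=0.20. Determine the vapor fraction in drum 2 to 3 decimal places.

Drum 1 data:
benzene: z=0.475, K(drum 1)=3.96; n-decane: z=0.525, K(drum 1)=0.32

V/F (drum 2) = 0.755

Drum 1:
Newton iteration, ψ₁⁰ = 0.5:
  ψ₁ = 0.500: g = 0.0260, g' = -1.234 → ψ₁ = 0.521
Converged at ψ₁ = 0.521.
Drum-1 compositions:
  benzene: x = 0.187, y = 0.740
  n-decane: x = 0.813, y = 0.260
Drum-2 feed = drum-1 vapor: z₂ = (0.7398, 0.2602).
Drum 2:
Binary case is linear: z₁(K₁−1)(1+ψ₂(K₂−1)) + z₂(K₂−1)(1+ψ₂(K₁−1)) = 0
⇒ ψ₂ = [z₁(K₁−1)+z₂(K₂−1)] / [−(K₁−1)(K₂−1)] = 0.9237/1.2240 = 0.755
  benzene: x = 0.343, y = 0.869
  n-decane: x = 0.657, y = 0.131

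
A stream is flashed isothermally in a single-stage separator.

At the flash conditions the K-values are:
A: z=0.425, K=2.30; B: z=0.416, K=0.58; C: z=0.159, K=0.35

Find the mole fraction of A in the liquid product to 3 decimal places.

x_A = 0.274

Material balance + equilibrium reduce to Σ zᵢ(Kᵢ−1)/(1+ψ(Kᵢ−1)) = 0.
g(0) = ΣzᵢKᵢ − 1 = 0.274 and g(1) = 1 − Σzᵢ/Kᵢ = -0.356, so a root lies in (0, 1).
Newton–Raphson from ψ = 0.5:
  ψ = 0.500: g = -0.0394, g' = -0.529 → ψ = 0.425
  ψ = 0.425: g = 0.0002, g' = -0.535 → ψ = 0.426
Converged at ψ = 0.426.
Compositions from xᵢ = zᵢ/(1+ψ(Kᵢ−1)), yᵢ = Kᵢxᵢ:
  A: x = 0.274, y = 0.629
  B: x = 0.507, y = 0.294
  C: x = 0.220, y = 0.077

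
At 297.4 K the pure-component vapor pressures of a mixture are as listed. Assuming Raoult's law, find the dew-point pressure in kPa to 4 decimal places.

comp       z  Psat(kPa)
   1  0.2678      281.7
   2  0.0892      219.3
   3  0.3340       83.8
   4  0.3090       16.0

At the dew point ψ → 1, so Σzᵢ/Kᵢ = 1 with Kᵢ = Pᵢˢᵃᵗ/P ⇒ 1/P = Σzᵢ/Pᵢˢᵃᵗ.
1/P = 0.2678/281.7 + 0.0892/219.3 + 0.3340/83.8 + 0.3090/16.0 = 0.0246556 ⇒ P = 40.5588 kPa

Pdew = 40.5588 kPa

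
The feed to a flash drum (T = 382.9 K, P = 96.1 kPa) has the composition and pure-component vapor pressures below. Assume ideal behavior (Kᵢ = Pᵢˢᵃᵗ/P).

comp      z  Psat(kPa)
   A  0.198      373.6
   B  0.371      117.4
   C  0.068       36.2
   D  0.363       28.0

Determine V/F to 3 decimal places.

Raoult's law: Kᵢ = Pᵢˢᵃᵗ/P = Pᵢˢᵃᵗ/96.1.
  K_A = 373.6/96.1 = 3.88762, K_B = 117.4/96.1 = 1.22164, K_C = 36.2/96.1 = 0.37669, K_D = 28.0/96.1 = 0.29136
Rachford–Rice: g(V/F) = Σ zᵢ(Kᵢ−1)/(1+V/F(Kᵢ−1)) = 0.
g(0) = ΣzᵢKᵢ − 1 = 0.354 and g(1) = 1 − Σzᵢ/Kᵢ = -0.781, so a root lies in (0, 1).
Newton–Raphson from V/F = 0.52:
  V/F = 0.520: g = -0.1678, g' = -0.793 → V/F = 0.309
  V/F = 0.309: g = -0.0024, g' = -0.817 → V/F = 0.306
Converged at V/F = 0.306.

V/F = 0.306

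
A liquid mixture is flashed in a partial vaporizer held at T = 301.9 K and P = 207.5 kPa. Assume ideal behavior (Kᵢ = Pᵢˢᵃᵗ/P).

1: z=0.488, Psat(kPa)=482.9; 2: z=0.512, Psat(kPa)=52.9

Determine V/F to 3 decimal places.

V/F = 0.269

Raoult's law: Kᵢ = Pᵢˢᵃᵗ/P = Pᵢˢᵃᵗ/207.5.
  K_1 = 482.9/207.5 = 2.32723, K_2 = 52.9/207.5 = 0.25494
Rachford–Rice: g(V/F) = Σ zᵢ(Kᵢ−1)/(1+V/F(Kᵢ−1)) = 0.
Feasibility: ΣzᵢKᵢ = 1.266, Σzᵢ/Kᵢ = 2.218 — both > 1, two phases present.
Iterate (Newton) starting at V/F = 0.58:
  V/F = 0.580: g = -0.3058, g' = -1.156 → V/F = 0.315
  V/F = 0.315: g = -0.0421, g' = -0.913 → V/F = 0.269
Converged at V/F = 0.269.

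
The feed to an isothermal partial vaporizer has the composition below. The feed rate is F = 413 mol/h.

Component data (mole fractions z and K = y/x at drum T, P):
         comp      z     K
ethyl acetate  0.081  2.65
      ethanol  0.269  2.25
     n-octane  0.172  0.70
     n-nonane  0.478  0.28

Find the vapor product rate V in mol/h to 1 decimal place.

Material balance + equilibrium reduce to Σ zᵢ(Kᵢ−1)/(1+ψ(Kᵢ−1)) = 0.
g(0) = ΣzᵢKᵢ − 1 = 0.074 and g(1) = 1 − Σzᵢ/Kᵢ = -1.103, so a root lies in (0, 1).
Newton iteration, ψ⁰ = 0.39:
  ψ = 0.390: g = -0.2296, g' = -0.771 → ψ = 0.092
  ψ = 0.092: g = -0.0041, g' = -0.805 → ψ = 0.087
Converged at ψ = 0.087.
Then V = ψ·F = 0.0870·413 = 35.9 mol/h and L = F − V = 377.1 mol/h.

V = 35.9 mol/h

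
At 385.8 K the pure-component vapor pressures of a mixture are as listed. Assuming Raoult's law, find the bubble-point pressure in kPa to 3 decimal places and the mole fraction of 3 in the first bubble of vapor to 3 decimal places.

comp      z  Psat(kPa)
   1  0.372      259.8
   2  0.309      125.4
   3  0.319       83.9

Pbub = 162.158 kPa, y_3 = 0.165

At the bubble point ψ → 0, so ΣzᵢKᵢ = 1 with Kᵢ = Pᵢˢᵃᵗ/P ⇒ P = ΣzᵢPᵢˢᵃᵗ.
P = 0.372·259.8 + 0.309·125.4 + 0.319·83.9 = 162.158 kPa
yᵢ = zᵢPᵢˢᵃᵗ/P ⇒ y_3 = 0.319·83.9/162.158 = 0.165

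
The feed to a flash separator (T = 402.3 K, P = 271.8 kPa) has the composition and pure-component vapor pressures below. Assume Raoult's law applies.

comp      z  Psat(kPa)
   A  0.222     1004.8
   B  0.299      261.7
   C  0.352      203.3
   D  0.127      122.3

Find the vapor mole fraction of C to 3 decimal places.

Raoult's law: Kᵢ = Pᵢˢᵃᵗ/P = Pᵢˢᵃᵗ/271.8.
  K_A = 1004.8/271.8 = 3.69684, K_B = 261.7/271.8 = 0.96284, K_C = 203.3/271.8 = 0.74798, K_D = 122.3/271.8 = 0.44996
Let β = V/F and solve Σ zᵢ(Kᵢ−1)/(1+β(Kᵢ−1)) = 0.
Check two-phase: ΣzᵢKᵢ = 1.429 > 1 and Σzᵢ/Kᵢ = 1.123 > 1, so g(0) = 0.429 > 0 and g(1) = -0.123 < 0.
Newton–Raphson from β = 0.5:
  β = 0.500: g = 0.0458, g' = -0.396 → β = 0.616
  β = 0.616: g = 0.0030, g' = -0.348 → β = 0.624
Converged at β = 0.624.
Compositions from xᵢ = zᵢ/(1+β(Kᵢ−1)), yᵢ = Kᵢxᵢ:
  A: x = 0.083, y = 0.306
  B: x = 0.306, y = 0.295
  C: x = 0.418, y = 0.312
  D: x = 0.193, y = 0.087

y_C = 0.312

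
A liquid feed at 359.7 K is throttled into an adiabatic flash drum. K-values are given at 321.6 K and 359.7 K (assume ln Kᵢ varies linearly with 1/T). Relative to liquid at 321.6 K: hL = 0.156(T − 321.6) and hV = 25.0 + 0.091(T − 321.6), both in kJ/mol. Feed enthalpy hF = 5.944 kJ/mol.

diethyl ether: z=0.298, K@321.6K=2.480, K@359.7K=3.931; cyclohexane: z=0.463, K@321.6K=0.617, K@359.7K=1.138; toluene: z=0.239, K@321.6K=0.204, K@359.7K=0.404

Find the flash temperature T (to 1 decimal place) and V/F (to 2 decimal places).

T = 327.6 K, V/F = 0.20

Adiabatic flash: solve Rachford–Rice at each trial T, then check hF = ψ·hV(T) + (1−ψ)·hL(T).
  T = 321.6 K: K = (2.480, 0.617, 0.204), RR gives ψ = 0.091, H_out = 2.270 kJ/mol
  T = 359.7 K: K = (3.931, 1.138, 0.404), RR gives ψ = 0.882, H_out = 25.820 kJ/mol
  T = 340.6 K: K = (3.161, 0.852, 0.292), RR gives ψ = 0.458, H_out = 13.839 kJ/mol
  T = 331.1 K: K = (2.810, 0.728, 0.245), RR gives ψ = 0.270, H_out = 8.066 kJ/mol
  T = 326.4 K: K = (2.644, 0.672, 0.224), RR gives ψ = 0.181, H_out = 5.226 kJ/mol
  T = 328.8 K: K = (2.728, 0.700, 0.235), RR gives ψ = 0.226, H_out = 6.679 kJ/mol
Linear interpolation between T = 326.4 (H_out = 5.226) and T = 328.8 (H_out = 6.679) on hF = 5.944 gives T ≈ 327.6 K, at which ψ = 0.20.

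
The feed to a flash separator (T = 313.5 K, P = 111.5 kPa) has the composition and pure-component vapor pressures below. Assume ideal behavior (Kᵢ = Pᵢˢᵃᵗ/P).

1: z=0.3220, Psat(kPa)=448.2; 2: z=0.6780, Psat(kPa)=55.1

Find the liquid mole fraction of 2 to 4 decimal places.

x_2 = 0.8565

Raoult's law: Kᵢ = Pᵢˢᵃᵗ/P = Pᵢˢᵃᵗ/111.5.
  K_1 = 448.2/111.5 = 4.019731, K_2 = 55.1/111.5 = 0.494170
Binary case is linear: z₁(K₁−1)(1+ψ(K₂−1)) + z₂(K₂−1)(1+ψ(K₁−1)) = 0
⇒ ψ = [z₁(K₁−1)+z₂(K₂−1)] / [−(K₁−1)(K₂−1)] = 0.62940/1.52747 = 0.4121
Compositions from xᵢ = zᵢ/(1+ψ(Kᵢ−1)), yᵢ = Kᵢxᵢ:
  1: x = 0.1435, y = 0.5767
  2: x = 0.8565, y = 0.4233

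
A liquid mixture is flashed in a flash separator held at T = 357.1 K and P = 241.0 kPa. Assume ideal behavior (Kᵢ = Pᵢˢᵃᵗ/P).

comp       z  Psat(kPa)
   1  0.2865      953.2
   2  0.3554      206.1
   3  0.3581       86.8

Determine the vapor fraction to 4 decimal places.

Raoult's law: Kᵢ = Pᵢˢᵃᵗ/P = Pᵢˢᵃᵗ/241.0.
  K_1 = 953.2/241.0 = 3.955187, K_2 = 206.1/241.0 = 0.855187, K_3 = 86.8/241.0 = 0.360166
Let ψ = V/F and solve Σ zᵢ(Kᵢ−1)/(1+ψ(Kᵢ−1)) = 0.
Feasibility: ΣzᵢKᵢ = 1.5661, Σzᵢ/Kᵢ = 1.4823 — both > 1, two phases present.
Newton iteration, ψ⁰ = 0.4:
  ψ = 0.4000: g = 0.02544, g' = -0.7987 → ψ = 0.4319
  ψ = 0.4319: g = 0.00045, g' = -0.7713 → ψ = 0.4324
Converged at ψ = 0.4324.

ψ = 0.4324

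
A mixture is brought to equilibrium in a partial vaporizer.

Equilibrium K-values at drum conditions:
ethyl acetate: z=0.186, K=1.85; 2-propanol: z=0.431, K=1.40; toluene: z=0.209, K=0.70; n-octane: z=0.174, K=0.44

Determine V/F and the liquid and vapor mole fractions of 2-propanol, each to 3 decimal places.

V/F = 0.678, x_2-propanol = 0.339, y_2-propanol = 0.475

Iterate (Newton) starting at V/F = 0.32:
  V/F = 0.320: g = 0.0891, g' = -0.241 → V/F = 0.689
  V/F = 0.689: g = -0.0029, g' = -0.270 → V/F = 0.679
  V/F = 0.679: g = -0.0000, g' = -0.268 → V/F = 0.678
Converged at V/F = 0.678.
Compositions from xᵢ = zᵢ/(1+V/F(Kᵢ−1)), yᵢ = Kᵢxᵢ:
  ethyl acetate: x = 0.118, y = 0.218
  2-propanol: x = 0.339, y = 0.475
  toluene: x = 0.262, y = 0.184
  n-octane: x = 0.281, y = 0.123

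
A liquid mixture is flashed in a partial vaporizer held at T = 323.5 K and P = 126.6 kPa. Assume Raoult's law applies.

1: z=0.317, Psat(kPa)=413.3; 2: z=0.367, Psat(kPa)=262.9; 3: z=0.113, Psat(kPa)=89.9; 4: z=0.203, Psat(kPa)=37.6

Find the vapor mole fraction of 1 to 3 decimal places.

Raoult's law: Kᵢ = Pᵢˢᵃᵗ/P = Pᵢˢᵃᵗ/126.6.
  K_1 = 413.3/126.6 = 3.26461, K_2 = 262.9/126.6 = 2.07662, K_3 = 89.9/126.6 = 0.71011, K_4 = 37.6/126.6 = 0.29700
Let ψ = V/F and solve Σ zᵢ(Kᵢ−1)/(1+ψ(Kᵢ−1)) = 0.
Feasibility: ΣzᵢKᵢ = 1.938, Σzᵢ/Kᵢ = 1.116 — both > 1, two phases present.
Iterate (Newton) starting at ψ = 0.68:
  ψ = 0.680: g = 0.1965, g' = -0.777 → ψ = 0.933
  ψ = 0.933: g = -0.0319, g' = -1.139 → ψ = 0.905
  ψ = 0.905: g = -0.0011, g' = -1.059 → ψ = 0.904
Converged at ψ = 0.904.
Compositions from xᵢ = zᵢ/(1+ψ(Kᵢ−1)), yᵢ = Kᵢxᵢ:
  1: x = 0.104, y = 0.340
  2: x = 0.186, y = 0.386
  3: x = 0.153, y = 0.109
  4: x = 0.557, y = 0.165

y_1 = 0.340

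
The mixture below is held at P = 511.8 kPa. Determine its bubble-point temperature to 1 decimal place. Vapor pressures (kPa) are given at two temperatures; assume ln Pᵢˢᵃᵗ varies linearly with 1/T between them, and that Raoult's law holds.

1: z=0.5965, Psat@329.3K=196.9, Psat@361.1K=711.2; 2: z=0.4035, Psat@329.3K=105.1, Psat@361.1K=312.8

T = 359.1 K

Bubble-point temperature: ΣzᵢPᵢˢᵃᵗ(T) = P. Interpolate ln Pᵢˢᵃᵗ = aᵢ + bᵢ/T.
  T = 329.3 K: ΣzᵢPᵢˢᵃᵗ = 159.86 kPa
  T = 361.1 K: ΣzᵢPᵢˢᵃᵗ = 550.45 kPa
  T = 345.2 K: ΣzᵢPᵢˢᵃᵗ = 304.94 kPa
  T = 353.1 K: ΣzᵢPᵢˢᵃᵗ = 411.59 kPa
  T = 357.1 K: ΣzᵢPᵢˢᵃᵗ = 476.73 kPa
  T = 359.1 K: ΣzᵢPᵢˢᵃᵗ = 512.46 kPa
Interpolating between 357.1 K and 359.1 K gives T ≈ 359.1 K.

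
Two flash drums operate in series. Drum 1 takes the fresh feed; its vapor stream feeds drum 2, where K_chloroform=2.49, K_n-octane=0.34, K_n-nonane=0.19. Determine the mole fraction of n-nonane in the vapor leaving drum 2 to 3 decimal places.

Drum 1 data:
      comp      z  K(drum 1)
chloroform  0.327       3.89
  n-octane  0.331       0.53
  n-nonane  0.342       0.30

Drum 1:
Let ψ₁ = V/F and solve Σ zᵢ(Kᵢ−1)/(1+ψ₁(Kᵢ−1)) = 0.
Feasibility: ΣzᵢKᵢ = 1.550, Σzᵢ/Kᵢ = 1.849 — both > 1, two phases present.
Newton–Raphson from ψ₁ = 0.55:
  ψ₁ = 0.550: g = -0.2341, g' = -0.983 → ψ₁ = 0.312
  ψ₁ = 0.312: g = 0.0084, g' = -1.130 → ψ₁ = 0.319
Converged at ψ₁ = 0.319.
Drum-1 compositions:
  chloroform: x = 0.170, y = 0.661
  n-octane: x = 0.389, y = 0.206
  n-nonane: x = 0.440, y = 0.132
Drum-2 feed = drum-1 vapor: z₂ = (0.6614, 0.2064, 0.1321).
Drum 2:
Let ψ₂ = V/F and solve Σ zᵢ(Kᵢ−1)/(1+ψ₂(Kᵢ−1)) = 0.
Feasibility: ΣzᵢKᵢ = 1.742, Σzᵢ/Kᵢ = 1.568 — both > 1, two phases present.
Newton iteration, ψ₂⁰ = 0.32:
  ψ₂ = 0.320: g = 0.3501, g' = -0.976 → ψ₂ = 0.679
  ψ₂ = 0.679: g = 0.0054, g' = -1.086 → ψ₂ = 0.684
Converged at ψ₂ = 0.684.
  chloroform: x = 0.328, y = 0.816
  n-octane: x = 0.376, y = 0.128
  n-nonane: x = 0.296, y = 0.056

y_n-nonane (drum 2) = 0.056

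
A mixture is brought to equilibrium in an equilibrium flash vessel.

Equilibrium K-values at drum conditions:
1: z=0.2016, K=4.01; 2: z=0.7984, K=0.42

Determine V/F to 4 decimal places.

Rachford–Rice: g(V/F) = Σ zᵢ(Kᵢ−1)/(1+V/F(Kᵢ−1)) = 0.
Check two-phase: ΣzᵢKᵢ = 1.1437 > 1 and Σzᵢ/Kᵢ = 1.9512 > 1, so g(0) = 0.1437 > 0 and g(1) = -0.9512 < 0.
Iterate (Newton) starting at V/F = 0.5:
  V/F = 0.5000: g = -0.40997, g' = -0.8239 → V/F = 0.0024
  V/F = 0.0024: g = 0.13878, g' = -2.0699 → V/F = 0.0694
  V/F = 0.0694: g = 0.01942, g' = -1.5412 → V/F = 0.0820
  V/F = 0.0820: g = 0.00045, g' = -1.4709 → V/F = 0.0823
Converged at V/F = 0.0823.

V/F = 0.0823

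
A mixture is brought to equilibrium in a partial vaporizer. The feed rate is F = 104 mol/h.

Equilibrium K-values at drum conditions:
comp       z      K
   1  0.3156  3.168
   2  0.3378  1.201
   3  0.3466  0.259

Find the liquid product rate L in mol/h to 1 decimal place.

L = 54.3 mol/h

Iterate (Newton) starting at β = 0.5:
  β = 0.5000: g = -0.01797, g' = -0.8331 → β = 0.4784
  β = 0.4784: g = -0.00009, g' = -0.8255 → β = 0.4783
Converged at β = 0.4783.
Then V = β·F = 0.4783·104 = 49.7 mol/h and L = F − V = 54.3 mol/h.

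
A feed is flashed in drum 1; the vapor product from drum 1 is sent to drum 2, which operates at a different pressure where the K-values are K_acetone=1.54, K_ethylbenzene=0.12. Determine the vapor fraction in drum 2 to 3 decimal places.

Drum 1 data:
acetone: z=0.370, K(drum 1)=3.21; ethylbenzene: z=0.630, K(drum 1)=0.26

Drum 1:
Let ψ₁ = V/F and solve Σ zᵢ(Kᵢ−1)/(1+ψ₁(Kᵢ−1)) = 0.
Check two-phase: ΣzᵢKᵢ = 1.351 > 1 and Σzᵢ/Kᵢ = 2.538 > 1, so g(0) = 0.351 > 0 and g(1) = -1.538 < 0.
Binary case is linear: z₁(K₁−1)(1+ψ₁(K₂−1)) + z₂(K₂−1)(1+ψ₁(K₁−1)) = 0
⇒ ψ₁ = [z₁(K₁−1)+z₂(K₂−1)] / [−(K₁−1)(K₂−1)] = 0.3515/1.6354 = 0.215
Drum-1 compositions:
  acetone: x = 0.251, y = 0.805
  ethylbenzene: x = 0.749, y = 0.195
Drum-2 feed = drum-1 vapor: z₂ = (0.8052, 0.1948).
Drum 2:
Binary case is linear: z₁(K₁−1)(1+ψ₂(K₂−1)) + z₂(K₂−1)(1+ψ₂(K₁−1)) = 0
⇒ ψ₂ = [z₁(K₁−1)+z₂(K₂−1)] / [−(K₁−1)(K₂−1)] = 0.2634/0.4752 = 0.554
  acetone: x = 0.620, y = 0.954
  ethylbenzene: x = 0.380, y = 0.046

V/F (drum 2) = 0.554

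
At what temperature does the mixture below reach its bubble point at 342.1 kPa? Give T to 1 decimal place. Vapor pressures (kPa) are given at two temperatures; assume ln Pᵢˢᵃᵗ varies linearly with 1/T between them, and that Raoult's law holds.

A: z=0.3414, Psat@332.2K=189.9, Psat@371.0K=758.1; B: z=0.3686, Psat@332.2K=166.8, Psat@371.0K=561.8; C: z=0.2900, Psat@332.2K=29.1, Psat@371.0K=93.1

Bubble-point temperature: ΣzᵢPᵢˢᵃᵗ(T) = P. Interpolate ln Pᵢˢᵃᵗ = aᵢ + bᵢ/T.
  T = 332.2 K: ΣzᵢPᵢˢᵃᵗ = 134.75 kPa
  T = 371.0 K: ΣzᵢPᵢˢᵃᵗ = 492.89 kPa
  T = 351.6 K: ΣzᵢPᵢˢᵃᵗ = 266.84 kPa
  T = 361.3 K: ΣzᵢPᵢˢᵃᵗ = 365.58 kPa
  T = 356.5 K: ΣzᵢPᵢˢᵃᵗ = 313.50 kPa
  T = 358.9 K: ΣzᵢPᵢˢᵃᵗ = 338.71 kPa
Interpolating between 358.9 K and 361.3 K gives T ≈ 359.2 K.

T = 359.2 K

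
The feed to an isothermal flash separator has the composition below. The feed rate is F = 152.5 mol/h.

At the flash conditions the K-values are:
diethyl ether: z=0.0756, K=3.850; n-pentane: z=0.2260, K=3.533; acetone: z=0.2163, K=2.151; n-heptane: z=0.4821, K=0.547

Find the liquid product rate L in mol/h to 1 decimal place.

L = 18.5 mol/h

Material balance + equilibrium reduce to Σ zᵢ(Kᵢ−1)/(1+ψ(Kᵢ−1)) = 0.
Feasibility: ΣzᵢKᵢ = 1.8185, Σzᵢ/Kᵢ = 1.0655 — both > 1, two phases present.
Iterate (Newton) starting at ψ = 0.5:
  ψ = 0.5000: g = 0.21710, g' = -0.6675 → ψ = 0.8253
  ψ = 0.8253: g = 0.02842, g' = -0.5342 → ψ = 0.8785
Converged at ψ = 0.8785.
Then V = ψ·F = 0.8785·152.5 = 134.0 mol/h and L = F − V = 18.5 mol/h.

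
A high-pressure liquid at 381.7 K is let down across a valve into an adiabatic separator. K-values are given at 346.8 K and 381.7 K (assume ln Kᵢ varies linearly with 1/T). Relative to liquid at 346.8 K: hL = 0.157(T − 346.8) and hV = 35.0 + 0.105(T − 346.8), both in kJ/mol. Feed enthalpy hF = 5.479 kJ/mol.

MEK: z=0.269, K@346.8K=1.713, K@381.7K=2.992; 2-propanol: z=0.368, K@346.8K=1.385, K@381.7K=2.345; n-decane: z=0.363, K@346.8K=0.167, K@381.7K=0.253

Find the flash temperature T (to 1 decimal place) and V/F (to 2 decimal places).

T = 349.2 K, V/F = 0.15

Adiabatic flash: solve Rachford–Rice at each trial T, then check hF = ψ·hV(T) + (1−ψ)·hL(T).
  T = 346.8 K: K = (1.713, 1.385, 0.167), RR gives ψ = 0.069, H_out = 2.415 kJ/mol
  T = 381.7 K: K = (2.992, 2.345, 0.253), RR gives ψ = 0.624, H_out = 26.189 kJ/mol
  T = 364.2 K: K = (2.293, 1.824, 0.207), RR gives ψ = 0.443, H_out = 17.830 kJ/mol
  T = 355.5 K: K = (1.989, 1.595, 0.187), RR gives ψ = 0.300, H_out = 11.745 kJ/mol
  T = 351.1 K: K = (1.846, 1.486, 0.177), RR gives ψ = 0.200, H_out = 7.621 kJ/mol
  T = 349.0 K: K = (1.780, 1.436, 0.172), RR gives ψ = 0.141, H_out = 5.259 kJ/mol
Linear interpolation between T = 349.0 (H_out = 5.259) and T = 351.1 (H_out = 7.621) on hF = 5.479 gives T ≈ 349.2 K, at which ψ = 0.15.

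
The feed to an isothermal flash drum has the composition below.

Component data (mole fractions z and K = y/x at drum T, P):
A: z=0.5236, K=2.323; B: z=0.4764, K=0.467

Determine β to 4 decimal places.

β = 0.6223

Let β = V/F and solve Σ zᵢ(Kᵢ−1)/(1+β(Kᵢ−1)) = 0.
g(0) = ΣzᵢKᵢ − 1 = 0.4388 and g(1) = 1 − Σzᵢ/Kᵢ = -0.2455, so a root lies in (0, 1).
Binary case is linear: z₁(K₁−1)(1+β(K₂−1)) + z₂(K₂−1)(1+β(K₁−1)) = 0
⇒ β = [z₁(K₁−1)+z₂(K₂−1)] / [−(K₁−1)(K₂−1)] = 0.43880/0.70516 = 0.6223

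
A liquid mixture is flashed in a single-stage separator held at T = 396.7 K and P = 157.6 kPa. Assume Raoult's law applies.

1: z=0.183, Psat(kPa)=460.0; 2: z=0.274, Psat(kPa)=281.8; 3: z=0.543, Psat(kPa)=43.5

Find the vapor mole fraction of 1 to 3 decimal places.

y_1 = 0.398

Raoult's law: Kᵢ = Pᵢˢᵃᵗ/P = Pᵢˢᵃᵗ/157.6.
  K_1 = 460.0/157.6 = 2.91878, K_2 = 281.8/157.6 = 1.78807, K_3 = 43.5/157.6 = 0.27602
Material balance + equilibrium reduce to Σ zᵢ(Kᵢ−1)/(1+β(Kᵢ−1)) = 0.
Feasibility: ΣzᵢKᵢ = 1.174, Σzᵢ/Kᵢ = 2.183 — both > 1, two phases present.
Newton iteration, β⁰ = 0.5:
  β = 0.500: g = -0.2821, g' = -0.962 → β = 0.207
  β = 0.207: g = -0.0253, g' = -0.865 → β = 0.178
Converged at β = 0.178.
Compositions from xᵢ = zᵢ/(1+β(Kᵢ−1)), yᵢ = Kᵢxᵢ:
  1: x = 0.136, y = 0.398
  2: x = 0.240, y = 0.430
  3: x = 0.623, y = 0.172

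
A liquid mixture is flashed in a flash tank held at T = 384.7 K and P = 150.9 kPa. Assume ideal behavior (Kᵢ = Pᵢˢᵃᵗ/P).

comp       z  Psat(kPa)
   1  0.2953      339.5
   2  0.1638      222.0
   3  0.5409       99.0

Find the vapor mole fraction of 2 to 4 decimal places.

y_2 = 0.1788

Raoult's law: Kᵢ = Pᵢˢᵃᵗ/P = Pᵢˢᵃᵗ/150.9.
  K_1 = 339.5/150.9 = 2.249834, K_2 = 222.0/150.9 = 1.471173, K_3 = 99.0/150.9 = 0.656064
Let ψ = V/F and solve Σ zᵢ(Kᵢ−1)/(1+ψ(Kᵢ−1)) = 0.
Feasibility: ΣzᵢKᵢ = 1.2602, Σzᵢ/Kᵢ = 1.0671 — both > 1, two phases present.
Newton iteration, ψ⁰ = 0.5:
  ψ = 0.5000: g = 0.06493, g' = -0.2918 → ψ = 0.7225
  ψ = 0.7225: g = 0.00398, g' = -0.2609 → ψ = 0.7377
  ψ = 0.7377: g = 0.00001, g' = -0.2598 → ψ = 0.7378
Converged at ψ = 0.7378.
Compositions from xᵢ = zᵢ/(1+ψ(Kᵢ−1)), yᵢ = Kᵢxᵢ:
  1: x = 0.1536, y = 0.3457
  2: x = 0.1215, y = 0.1788
  3: x = 0.7248, y = 0.4755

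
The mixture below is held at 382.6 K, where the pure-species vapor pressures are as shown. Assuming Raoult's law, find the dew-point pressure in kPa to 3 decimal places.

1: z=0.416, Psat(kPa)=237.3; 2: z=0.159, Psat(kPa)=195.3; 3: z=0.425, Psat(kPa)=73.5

Pdew = 119.768 kPa

At the dew point ψ → 1, so Σzᵢ/Kᵢ = 1 with Kᵢ = Pᵢˢᵃᵗ/P ⇒ 1/P = Σzᵢ/Pᵢˢᵃᵗ.
1/P = 0.416/237.3 + 0.159/195.3 + 0.425/73.5 = 0.008350 ⇒ P = 119.768 kPa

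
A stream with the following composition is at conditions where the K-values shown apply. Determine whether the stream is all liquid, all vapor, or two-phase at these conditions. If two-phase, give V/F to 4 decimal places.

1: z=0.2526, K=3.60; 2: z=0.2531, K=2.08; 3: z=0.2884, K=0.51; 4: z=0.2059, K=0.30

two-phase, V/F = 0.5674

ΣzᵢKᵢ = 1.6447; Σzᵢ/Kᵢ = 1.4437.
Both exceed 1, so a two-phase solution exists.
Iterate (Newton) starting at ψ = 0.57:
  ψ = 0.5700: g = -0.00210, g' = -0.8029 → ψ = 0.5674
Converged at ψ = 0.5674.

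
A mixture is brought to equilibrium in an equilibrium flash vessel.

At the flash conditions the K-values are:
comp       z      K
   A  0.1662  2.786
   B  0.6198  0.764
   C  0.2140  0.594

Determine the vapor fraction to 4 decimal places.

Rachford–Rice: g(ψ) = Σ zᵢ(Kᵢ−1)/(1+ψ(Kᵢ−1)) = 0.
Feasibility: ΣzᵢKᵢ = 1.0637, Σzᵢ/Kᵢ = 1.2312 — both > 1, two phases present.
Newton–Raphson from ψ = 0.38:
  ψ = 0.3800: g = -0.08659, g' = -0.2791 → ψ = 0.0698
  ψ = 0.0698: g = 0.02581, g' = -0.4922 → ψ = 0.1222
  ψ = 0.1222: g = 0.00162, g' = -0.4329 → ψ = 0.1259
  ψ = 0.1259: g = 0.00001, g' = -0.4292 → ψ = 0.1260
Converged at ψ = 0.1260.

ψ = 0.1260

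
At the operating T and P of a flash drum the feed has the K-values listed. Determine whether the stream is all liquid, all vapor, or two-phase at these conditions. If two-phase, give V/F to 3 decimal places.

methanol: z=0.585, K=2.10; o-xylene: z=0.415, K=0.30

ΣzᵢKᵢ = 1.353; Σzᵢ/Kᵢ = 1.662.
Both exceed 1, so a two-phase solution exists.
Binary case is linear: z₁(K₁−1)(1+ψ(K₂−1)) + z₂(K₂−1)(1+ψ(K₁−1)) = 0
⇒ ψ = [z₁(K₁−1)+z₂(K₂−1)] / [−(K₁−1)(K₂−1)] = 0.3530/0.7700 = 0.458

two-phase, V/F = 0.458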